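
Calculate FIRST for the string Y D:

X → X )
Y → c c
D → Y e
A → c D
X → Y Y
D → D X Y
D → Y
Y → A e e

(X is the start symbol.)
{ 'c' }

FIRST sets of the non-terminals involved (from the grammar, by fixed-point iteration):
  FIRST(Y) = { 'c' }

To compute FIRST(Y D), process the symbols left to right:
Symbol Y is a non-terminal. Add FIRST(Y) \ {ε} = { 'c' }
Y is not nullable (ε ∉ FIRST(Y)), so stop here.
FIRST(Y D) = { 'c' }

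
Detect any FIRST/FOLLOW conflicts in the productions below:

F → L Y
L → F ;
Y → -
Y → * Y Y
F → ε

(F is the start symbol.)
A FIRST/FOLLOW conflict occurs when a non-terminal N has a nullable alternative N → β (β ⇒* ε) and another alternative N → α with FIRST(α) ∩ FOLLOW(N) ≠ ∅: on such a lookahead the parser cannot decide between expanding α and letting N vanish via β.

Nullable non-terminals: F.
FIRST sets used below: FIRST(L) = { ';' }

F: nullable alternative(s) F → ε; FOLLOW(F) = { $, ';' }
  F → L Y: FIRST \ {ε} = { ';' } — overlaps FOLLOW(F) on { ';' }: CONFLICT
  F → ε: FIRST \ {ε} = { } — this is the only nullable alternative, skip

L, Y have no nullable alternative, so no FIRST/FOLLOW check is needed there.

So the grammar has 1 FIRST/FOLLOW conflict (marked CONFLICT above).

Answer: Yes. F → L Y with FOLLOW(F) on { ';' }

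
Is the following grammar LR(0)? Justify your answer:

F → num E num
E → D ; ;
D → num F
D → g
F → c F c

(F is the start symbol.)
A grammar is LR(0) if no state in the canonical LR(0) collection has:
  - both a shift item (dot before a terminal) and a complete item (shift-reduce conflict), or
  - two or more complete items (reduce-reduce conflict; the accept item [F' → F .] counts as a complete item here).

Augment with F' → F and build the canonical LR(0) collection (I0 = CLOSURE({[F' → . F]}), then GOTO on every symbol after a dot until no new states appear). It has 14 states:
  I0: { [F → . c F c], [F → . num E num], [F' → . F] }  — shift
  I1: { [F' → F .] }  — accept
  I2: { [F → . c F c], [F → . num E num], [F → c . F c] }  — shift
  I3: { [D → . g], [D → . num F], [E → . D ; ;], [F → num . E num] }  — shift
  I4: { [E → D . ; ;] }  — shift
  I5: { [F → num E . num] }  — shift
  I6: { [D → g .] }  — reduce
  I7: { [D → num . F], [F → . c F c], [F → . num E num] }  — shift
  I8: { [D → num F .] }  — reduce
  I9: { [F → num E num .] }  — reduce
  I10: { [E → D ; . ;] }  — shift
  I11: { [E → D ; ; .] }  — reduce
  I12: { [F → c F . c] }  — shift
  I13: { [F → c F c .] }  — reduce

Every state is either a pure shift/goto state or contains exactly one complete item and nothing to shift — no conflicts. The grammar is LR(0).

Answer: Yes, the grammar is LR(0)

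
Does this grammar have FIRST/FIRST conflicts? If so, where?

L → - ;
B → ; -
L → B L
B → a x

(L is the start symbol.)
No FIRST/FIRST conflicts.

A FIRST/FIRST conflict occurs when two productions N → α and N → β for the same non-terminal have FIRST(α) ∩ FIRST(β) ≠ ∅ (with ε ∈ FIRST of a nullable right-hand side, so two nullable alternatives also conflict).

FIRST sets of the non-terminals at (or reachable through a nullable prefix from) the front of some alternative:
  FIRST(B) = { ';', 'a' }

Productions for L:
  L → - ;: FIRST = { '-' }
  L → B L: FIRST = { ';', 'a' }
Productions for B:
  B → ; -: FIRST = { ';' }
  B → a x: FIRST = { 'a' }

All alternatives of each non-terminal have pairwise disjoint FIRST sets.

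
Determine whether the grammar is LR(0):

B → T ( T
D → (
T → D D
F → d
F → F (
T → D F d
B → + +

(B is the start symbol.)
Yes, the grammar is LR(0)

Augment with B' → B and build the canonical LR(0) collection (I0 = CLOSURE({[B' → . B]}), then GOTO on every symbol after a dot until no new states appear). It has 14 states:
  I0: { [B → . + +], [B → . T ( T], [B' → . B], [D → . (], [T → . D D], [T → . D F d] }  — shift
  I1: { [D → ( .] }  — reduce
  I2: { [B → + . +] }  — shift
  I3: { [B' → B .] }  — accept
  I4: { [D → . (], [F → . F (], [F → . d], [T → D . D], [T → D . F d] }  — shift
  I5: { [B → T . ( T] }  — shift
  I6: { [B → T ( . T], [D → . (], [T → . D D], [T → . D F d] }  — shift
  I7: { [B → T ( T .] }  — reduce
  I8: { [T → D D .] }  — reduce
  I9: { [F → F . (], [T → D F . d] }  — shift
  I10: { [F → d .] }  — reduce
  I11: { [F → F ( .] }  — reduce
  I12: { [T → D F d .] }  — reduce
  I13: { [B → + + .] }  — reduce

Every state is either a pure shift/goto state or contains exactly one complete item and nothing to shift — no conflicts. The grammar is LR(0).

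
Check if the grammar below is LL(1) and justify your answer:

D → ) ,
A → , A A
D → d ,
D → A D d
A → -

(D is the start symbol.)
Yes, the grammar is LL(1).

A grammar is LL(1) if for each non-terminal N with multiple productions, the predict sets of those productions are pairwise disjoint, where PREDICT(N → α) = (FIRST(α) \ {ε}) ∪ (FOLLOW(N) if α ⇒* ε).

Relevant sets:
  FIRST(A) = { ',', '-' }

For D:
  PREDICT(D → ')' ',') = { ')' }
  PREDICT(D → d ',') = { 'd' }
  PREDICT(D → A D d) = { ',', '-' }
For A:
  PREDICT(A → ',' A A) = { ',' }
  PREDICT(A → '-') = { '-' }

All predict sets are disjoint. The grammar IS LL(1).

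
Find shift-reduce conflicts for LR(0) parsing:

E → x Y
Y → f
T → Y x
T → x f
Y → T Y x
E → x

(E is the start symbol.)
Yes — I2: [E → x .] vs [T → . x f]; I4: [E → x Y .] vs [T → Y . x]

A shift-reduce conflict occurs when an LR(0) state has both:
  - a complete (reduce) item [A → α .] (dot at the end), and
  - a shift item [B → β . c γ] (dot before a terminal).

Augment with E' → E and build the canonical LR(0) collection (I0 = CLOSURE({[E' → . E]}), then GOTO on every symbol after a dot until no new states appear). It has 11 states:
  I0: { [E → . x Y], [E → . x], [E' → . E] }  — shift
  I1: { [E' → E .] }  — accept
  I2: { [E → x . Y], [E → x .], [T → . Y x], [T → . x f], [Y → . T Y x], [Y → . f] }  — shift, reduce
  I3: { [T → . Y x], [T → . x f], [Y → . T Y x], [Y → . f], [Y → T . Y x] }  — shift
  I4: { [E → x Y .], [T → Y . x] }  — shift, reduce
  I5: { [Y → f .] }  — reduce
  I6: { [T → x . f] }  — shift
  I7: { [T → x f .] }  — reduce
  I8: { [T → Y x .] }  — reduce
  I9: { [T → Y . x], [Y → T Y . x] }  — shift
  I10: { [T → Y x .], [Y → T Y x .] }  — 2 reduces

I2 contains reduce item [E → x .] and shift items [T → . x f], [Y → . f] — shift-reduce conflict.
I4 contains reduce item [E → x Y .] and shift item [T → Y . x] — shift-reduce conflict.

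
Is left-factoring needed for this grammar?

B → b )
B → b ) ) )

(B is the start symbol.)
Yes, B has productions with common prefix 'b )'

Left-factoring is needed when two productions for the same non-terminal
share a common prefix on the right-hand side.

Productions for B:
  B → b )
  B → b ) ) )

Found common prefix 'b )' in productions for B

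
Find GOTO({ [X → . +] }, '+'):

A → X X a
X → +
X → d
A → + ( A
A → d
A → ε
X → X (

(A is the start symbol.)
GOTO(I, '+') = CLOSURE({ [A → αX.β] : [A → α.Xβ] ∈ I, X = '+' })

Items with dot before '+', with the dot advanced:
  [X → . +] → [X → + .]
Closure adds nothing (no advanced item has the dot before a non-terminal).

GOTO = { [X → + .] }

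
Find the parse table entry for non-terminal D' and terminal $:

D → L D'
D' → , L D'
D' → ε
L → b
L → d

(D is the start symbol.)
D' → ε

To find M[D', $], we find productions for D' where $ is in the predict set (PREDICT(N → α) = (FIRST(α) \ {ε}) ∪ (FOLLOW(N) if α ⇒* ε)).

Relevant sets:
  FOLLOW(D') = { $ }

D' → , L D': PREDICT = { ',' }
D' → ε: PREDICT = { $ }
  $ is in predict set, so this production goes in M[D', $]

M[D', $] = D' → ε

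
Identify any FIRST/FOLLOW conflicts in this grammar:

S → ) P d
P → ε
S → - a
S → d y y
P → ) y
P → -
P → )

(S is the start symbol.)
No FIRST/FOLLOW conflicts.

A FIRST/FOLLOW conflict occurs when a non-terminal N has a nullable alternative N → β (β ⇒* ε) and another alternative N → α with FIRST(α) ∩ FOLLOW(N) ≠ ∅: on such a lookahead the parser cannot decide between expanding α and letting N vanish via β.

Nullable non-terminals: P.

P: nullable alternative(s) P → ε; FOLLOW(P) = { 'd' }
  P → ε: FIRST \ {ε} = { } — this is the only nullable alternative, skip
  P → ) y: FIRST \ {ε} = { ')' } — disjoint from FOLLOW(P)
  P → -: FIRST \ {ε} = { '-' } — disjoint from FOLLOW(P)
  P → ): FIRST \ {ε} = { ')' } — disjoint from FOLLOW(P)

S has no nullable alternative, so no FIRST/FOLLOW check is needed there.

No FIRST/FOLLOW conflicts found.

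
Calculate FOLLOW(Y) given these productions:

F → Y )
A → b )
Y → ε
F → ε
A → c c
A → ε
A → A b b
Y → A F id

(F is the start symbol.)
{ ')' }

To compute FOLLOW(Y), find every occurrence of Y on a right-hand side N → α Y β: add FIRST(β) \ {ε}, and if β is empty or nullable also add FOLLOW(N). Iterate to a fixed point.

In F → Y ): Y is followed by ')', add FIRST(')') \ {ε} = { ')' }

Taking the union: FOLLOW(Y) = { ')' }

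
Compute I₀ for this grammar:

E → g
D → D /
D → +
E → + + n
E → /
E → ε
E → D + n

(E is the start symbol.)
{ [D → . +], [D → . D /], [E → . + + n], [E → . /], [E → . D + n], [E → . g], [E → .], [E' → . E] }

First, augment the grammar with E' → E
I₀ = CLOSURE({ [E' → . E] }):
  [E' → . E] has the dot before E: add [E → . g], [E → . + + n], [E → . /], [E → .], [E → . D + n]
  [E → . D + n] has the dot before D: add [D → . D /], [D → . +]
No further items can be added.

I₀ = { [D → . +], [D → . D /], [E → . + + n], [E → . /], [E → . D + n], [E → . g], [E → .], [E' → . E] }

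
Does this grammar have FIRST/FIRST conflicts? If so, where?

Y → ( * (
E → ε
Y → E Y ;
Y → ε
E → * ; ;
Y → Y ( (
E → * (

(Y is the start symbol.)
A FIRST/FIRST conflict occurs when two productions N → α and N → β for the same non-terminal have FIRST(α) ∩ FIRST(β) ≠ ∅ (with ε ∈ FIRST of a nullable right-hand side, so two nullable alternatives also conflict).

FIRST sets of the non-terminals at (or reachable through a nullable prefix from) the front of some alternative:
  FIRST(E) = { '*', ε }
  FIRST(Y) = { '(', '*', ';', ε }

Productions for Y:
  Y → ( * (: FIRST = { '(' }
  Y → E Y ;: FIRST = { '(', '*', ';' }
  Y → ε: FIRST = { ε }
  Y → Y ( (: FIRST = { '(', '*', ';' }
Productions for E:
  E → ε: FIRST = { ε }
  E → * ; ;: FIRST = { '*' }
  E → * (: FIRST = { '*' }

Conflict for Y: Y → ( * ( and Y → E Y ;
  Overlap: { '(' }
Conflict for Y: Y → ( * ( and Y → Y ( (
  Overlap: { '(' }
Conflict for Y: Y → E Y ; and Y → Y ( (
  Overlap: { '(', '*', ';' }
Conflict for E: E → * ; ; and E → * (
  Overlap: { '*' }

Answer: Yes. Y → '(' '*' '(' / Y → E Y ';' on { '(' }; Y → '(' '*' '(' / Y → Y '(' '(' on { '(' }; Y → E Y ';' / Y → Y '(' '(' on { '(', '*', ';' }; E → '*' ';' ';' / E → '*' '(' on { '*' }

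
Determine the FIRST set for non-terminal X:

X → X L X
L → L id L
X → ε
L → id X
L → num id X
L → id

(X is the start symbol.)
FIRST sets of the other non-terminals involved (by the same procedure, iterated to a fixed point):
  FIRST(L) = { 'id', 'num' }

From X → X L X:
  - X is the symbol being defined: contributes nothing new
    X is nullable, so continue to the next symbol
  - L is a non-terminal: add FIRST(L) \ {ε} = { 'id', 'num' }
    L is not nullable, so stop
From X → ε:
  - ε-production, so ε ∈ FIRST(X)

Collecting: FIRST(X) = { 'id', 'num', ε }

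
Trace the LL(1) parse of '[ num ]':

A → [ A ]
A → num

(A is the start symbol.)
LL(1) parsing maintains a stack (initially the start symbol over $) and the input. At each step: if the stack top is a terminal, match it against the current input token; if it is a non-terminal N, replace it with the RHS of M[N, lookahead] (the unique production whose predict set contains the lookahead).

Stack is shown with the top on the left.

Stack    Input      Action
--------------------------
A $      [ num ] $  output A → [ A ]
[ A ] $  [ num ] $  match '['
A ] $    num ] $    output A → num
num ] $  num ] $    match 'num'
] $      ] $        match ']'
$        $          accept

The string is accepted.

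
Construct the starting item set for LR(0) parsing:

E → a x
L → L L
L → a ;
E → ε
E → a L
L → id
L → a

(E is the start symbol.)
{ [E → . a L], [E → . a x], [E → .], [E' → . E] }

First, augment the grammar with E' → E
I₀ = CLOSURE({ [E' → . E] }):
  [E' → . E] has the dot before E: add [E → . a x], [E → .], [E → . a L]
No further items can be added.

I₀ = { [E → . a L], [E → . a x], [E → .], [E' → . E] }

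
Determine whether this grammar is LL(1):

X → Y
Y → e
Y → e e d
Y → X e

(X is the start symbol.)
A grammar is LL(1) if for each non-terminal N with multiple productions, the predict sets of those productions are pairwise disjoint, where PREDICT(N → α) = (FIRST(α) \ {ε}) ∪ (FOLLOW(N) if α ⇒* ε).

Relevant sets:
  FIRST(X) = { 'e' }

For Y:
  PREDICT(Y → e) = { 'e' }
  PREDICT(Y → e e d) = { 'e' }
  PREDICT(Y → X e) = { 'e' }
X has a single production, so nothing to check there.

Conflict found: Predict set conflict for Y: { 'e' }
The grammar is NOT LL(1).

Answer: No. Predict set conflict for Y: { 'e' }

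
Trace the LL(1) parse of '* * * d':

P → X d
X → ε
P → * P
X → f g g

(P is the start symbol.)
LL(1) parsing maintains a stack (initially the start symbol over $) and the input. At each step: if the stack top is a terminal, match it against the current input token; if it is a non-terminal N, replace it with the RHS of M[N, lookahead] (the unique production whose predict set contains the lookahead).

Stack is shown with the top on the left.

Stack  Input      Action
------------------------
P $    * * * d $  output P → * P
* P $  * * * d $  match '*'
P $    * * d $    output P → * P
* P $  * * d $    match '*'
P $    * d $      output P → * P
* P $  * d $      match '*'
P $    d $        output P → X d
X d $  d $        output X → ε
d $    d $        match 'd'
$      $          accept

The string is accepted.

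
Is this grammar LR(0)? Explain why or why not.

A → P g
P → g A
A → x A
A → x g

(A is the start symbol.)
No. Shift-reduce conflict between [A → x g .] and [A → . x A]

Augment with A' → A and build the canonical LR(0) collection (I0 = CLOSURE({[A' → . A]}), then GOTO on every symbol after a dot until no new states appear). It has 9 states:
  I0: { [A → . P g], [A → . x A], [A → . x g], [A' → . A], [P → . g A] }  — shift
  I1: { [A' → A .] }  — accept
  I2: { [A → P . g] }  — shift
  I3: { [A → . P g], [A → . x A], [A → . x g], [P → . g A], [P → g . A] }  — shift
  I4: { [A → . P g], [A → . x A], [A → . x g], [A → x . A], [A → x . g], [P → . g A] }  — shift
  I5: { [A → x A .] }  — reduce
  I6: { [A → . P g], [A → . x A], [A → . x g], [A → x g .], [P → . g A], [P → g . A] }  — shift, reduce
  I7: { [P → g A .] }  — reduce
  I8: { [A → P g .] }  — reduce

Conflict in state I6:
  Shift-reduce conflict between [A → x g .] and [A → . x A]
So the grammar is NOT LR(0).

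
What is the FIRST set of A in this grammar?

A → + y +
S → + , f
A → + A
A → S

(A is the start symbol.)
{ '+' }

To compute FIRST(A), examine every production with A on the left-hand side, reading each right-hand side left to right until a non-nullable symbol is reached.

FIRST sets of the other non-terminals involved (by the same procedure, iterated to a fixed point):
  FIRST(S) = { '+' }

From A → + y +:
  - '+' is a terminal: add '+' and stop
From A → + A:
  - '+' is a terminal: add '+' and stop
From A → S:
  - S is a non-terminal: add FIRST(S) \ {ε} = { '+' }
    S is not nullable, so stop

Collecting: FIRST(A) = { '+' }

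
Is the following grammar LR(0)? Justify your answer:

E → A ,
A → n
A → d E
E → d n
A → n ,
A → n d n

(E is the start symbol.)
No. Shift-reduce conflict between [A → n .] and [A → n . ,]

Augment with E' → E and build the canonical LR(0) collection (I0 = CLOSURE({[E' → . E]}), then GOTO on every symbol after a dot until no new states appear). It has 11 states:
  I0: { [A → . d E], [A → . n ,], [A → . n d n], [A → . n], [E → . A ,], [E → . d n], [E' → . E] }  — shift
  I1: { [E → A . ,] }  — shift
  I2: { [E' → E .] }  — accept
  I3: { [A → . d E], [A → . n ,], [A → . n d n], [A → . n], [A → d . E], [E → . A ,], [E → . d n], [E → d . n] }  — shift
  I4: { [A → n . ,], [A → n . d n], [A → n .] }  — shift, reduce
  I5: { [A → n , .] }  — reduce
  I6: { [A → n d . n] }  — shift
  I7: { [A → n d n .] }  — reduce
  I8: { [A → d E .] }  — reduce
  I9: { [A → n . ,], [A → n . d n], [A → n .], [E → d n .] }  — shift, 2 reduces
  I10: { [E → A , .] }  — reduce

Conflict in state I4:
  Shift-reduce conflict between [A → n .] and [A → n . ,]
So the grammar is NOT LR(0).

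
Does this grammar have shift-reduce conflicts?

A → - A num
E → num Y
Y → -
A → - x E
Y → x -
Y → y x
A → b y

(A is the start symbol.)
No shift-reduce conflicts

A shift-reduce conflict occurs when an LR(0) state has both:
  - a complete (reduce) item [A → α .] (dot at the end), and
  - a shift item [B → β . c γ] (dot before a terminal).

Augment with A' → A and build the canonical LR(0) collection (I0 = CLOSURE({[A' → . A]}), then GOTO on every symbol after a dot until no new states appear). It has 16 states:
  I0: { [A → . - A num], [A → . - x E], [A → . b y], [A' → . A] }  — shift
  I1: { [A → - . A num], [A → - . x E], [A → . - A num], [A → . - x E], [A → . b y] }  — shift
  I2: { [A' → A .] }  — accept
  I3: { [A → b . y] }  — shift
  I4: { [A → b y .] }  — reduce
  I5: { [A → - A . num] }  — shift
  I6: { [A → - x . E], [E → . num Y] }  — shift
  I7: { [A → - x E .] }  — reduce
  I8: { [E → num . Y], [Y → . -], [Y → . x -], [Y → . y x] }  — shift
  I9: { [Y → - .] }  — reduce
  I10: { [E → num Y .] }  — reduce
  I11: { [Y → x . -] }  — shift
  I12: { [Y → y . x] }  — shift
  I13: { [Y → y x .] }  — reduce
  I14: { [Y → x - .] }  — reduce
  I15: { [A → - A num .] }  — reduce

No state contains both a complete item and a shift item.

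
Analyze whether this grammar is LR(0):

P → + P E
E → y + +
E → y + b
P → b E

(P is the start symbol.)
Yes, the grammar is LR(0)

A grammar is LR(0) if no state in the canonical LR(0) collection has:
  - both a shift item (dot before a terminal) and a complete item (shift-reduce conflict), or
  - two or more complete items (reduce-reduce conflict; the accept item [P' → P .] counts as a complete item here).

Augment with P' → P and build the canonical LR(0) collection (I0 = CLOSURE({[P' → . P]}), then GOTO on every symbol after a dot until no new states appear). It has 11 states:
  I0: { [P → . + P E], [P → . b E], [P' → . P] }  — shift
  I1: { [P → + . P E], [P → . + P E], [P → . b E] }  — shift
  I2: { [P' → P .] }  — accept
  I3: { [E → . y + +], [E → . y + b], [P → b . E] }  — shift
  I4: { [P → b E .] }  — reduce
  I5: { [E → y . + +], [E → y . + b] }  — shift
  I6: { [E → y + . +], [E → y + . b] }  — shift
  I7: { [E → y + + .] }  — reduce
  I8: { [E → y + b .] }  — reduce
  I9: { [E → . y + +], [E → . y + b], [P → + P . E] }  — shift
  I10: { [P → + P E .] }  — reduce

Every state is either a pure shift/goto state or contains exactly one complete item and nothing to shift — no conflicts. The grammar is LR(0).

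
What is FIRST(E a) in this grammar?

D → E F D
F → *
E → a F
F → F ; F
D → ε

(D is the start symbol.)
{ 'a' }

FIRST sets of the non-terminals involved (from the grammar, by fixed-point iteration):
  FIRST(E) = { 'a' }

To compute FIRST(E a), process the symbols left to right:
Symbol E is a non-terminal. Add FIRST(E) \ {ε} = { 'a' }
E is not nullable (ε ∉ FIRST(E)), so stop here.
FIRST(E a) = { 'a' }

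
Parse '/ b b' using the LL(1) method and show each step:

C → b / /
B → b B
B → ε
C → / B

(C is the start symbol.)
LL(1) parsing maintains a stack (initially the start symbol over $) and the input. At each step: if the stack top is a terminal, match it against the current input token; if it is a non-terminal N, replace it with the RHS of M[N, lookahead] (the unique production whose predict set contains the lookahead).

Stack is shown with the top on the left.

Stack  Input    Action
----------------------
C $    / b b $  output C → / B
/ B $  / b b $  match '/'
B $    b b $    output B → b B
b B $  b b $    match 'b'
B $    b $      output B → b B
b B $  b $      match 'b'
B $    $        output B → ε
$      $        accept

The string is accepted.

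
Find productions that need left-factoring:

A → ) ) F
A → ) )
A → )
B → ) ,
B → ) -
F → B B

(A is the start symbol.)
Yes, A has productions with common prefix ')'; B has productions with common prefix ')'

Left-factoring is needed when two productions for the same non-terminal
share a common prefix on the right-hand side.

Productions for A:
  A → ) ) F
  A → ) )
  A → )
Productions for B:
  B → ) ,
  B → ) -

Found common prefix ')' in productions for A
Found common prefix ')' in productions for B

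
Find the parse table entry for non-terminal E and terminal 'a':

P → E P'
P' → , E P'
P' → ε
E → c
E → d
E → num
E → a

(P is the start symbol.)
To find M[E, 'a'], we find productions for E where 'a' is in the predict set (PREDICT(N → α) = (FIRST(α) \ {ε}) ∪ (FOLLOW(N) if α ⇒* ε)).

E → c: PREDICT = { 'c' }
E → d: PREDICT = { 'd' }
E → num: PREDICT = { 'num' }
E → a: PREDICT = { 'a' }
  'a' is in predict set, so this production goes in M[E, 'a']

M[E, 'a'] = E → a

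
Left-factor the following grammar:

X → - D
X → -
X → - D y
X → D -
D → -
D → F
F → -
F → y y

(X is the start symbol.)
Left-factoring transforms A → αβ₁ | αβ₂ into A → αA' and A' → β₁ | β₂
(α is the longest common prefix among the alternatives). Repeat until
no nonterminal has two alternatives with a common prefix.

Round 1: X has alternatives sharing prefix '-'. Introduce X': X → - X'
  Add: X' → D
  Add: X' → ε
  Add: X' → D y

Round 2: X' has alternatives sharing prefix 'D'. Introduce X'': X' → D X''
  Add: X'' → ε
  Add: X'' → y

No remaining common prefixes — done.

Resulting grammar:
X → - X'
X' → D X''
X'' → ε
X'' → y
X' → ε
X → D -
D → -
D → F
F → -
F → y y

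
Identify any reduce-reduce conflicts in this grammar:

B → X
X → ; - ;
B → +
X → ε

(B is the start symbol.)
No reduce-reduce conflicts

A reduce-reduce conflict occurs when an LR(0) state has two complete items [A → α .] and [B → β .] — both call for a reduction, and with no lookahead the parser cannot choose between them.

Augment with B' → B and build the canonical LR(0) collection (I0 = CLOSURE({[B' → . B]}), then GOTO on every symbol after a dot until no new states appear). It has 7 states:
  I0: { [B → . +], [B → . X], [B' → . B], [X → . ; - ;], [X → .] }  — shift, reduce
  I1: { [B → + .] }  — reduce
  I2: { [X → ; . - ;] }  — shift
  I3: { [B' → B .] }  — accept
  I4: { [B → X .] }  — reduce
  I5: { [X → ; - . ;] }  — shift
  I6: { [X → ; - ; .] }  — reduce

No state contains more than one complete item.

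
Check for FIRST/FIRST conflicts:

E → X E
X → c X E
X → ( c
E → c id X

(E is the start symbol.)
FIRST sets of the non-terminals at (or reachable through a nullable prefix from) the front of some alternative:
  FIRST(X) = { '(', 'c' }

Productions for E:
  E → X E: FIRST = { '(', 'c' }
  E → c id X: FIRST = { 'c' }
Productions for X:
  X → c X E: FIRST = { 'c' }
  X → ( c: FIRST = { '(' }

Conflict for E: E → X E and E → c id X
  Overlap: { 'c' }

Answer: Yes. E → X E / E → c id X on { 'c' }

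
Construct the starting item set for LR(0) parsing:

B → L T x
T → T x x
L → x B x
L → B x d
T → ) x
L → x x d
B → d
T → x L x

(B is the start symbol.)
First, augment the grammar with B' → B
I₀ = CLOSURE({ [B' → . B] }):
  [B' → . B] has the dot before B: add [B → . L T x], [B → . d]
  [B → . L T x] has the dot before L: add [L → . x B x], [L → . B x d], [L → . x x d]
No further items can be added.

I₀ = { [B → . L T x], [B → . d], [B' → . B], [L → . B x d], [L → . x B x], [L → . x x d] }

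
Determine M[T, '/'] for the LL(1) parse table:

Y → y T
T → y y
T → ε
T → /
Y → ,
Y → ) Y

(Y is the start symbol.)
T → /

To find M[T, '/'], we find productions for T where '/' is in the predict set (PREDICT(N → α) = (FIRST(α) \ {ε}) ∪ (FOLLOW(N) if α ⇒* ε)).

Relevant sets:
  FOLLOW(T) = { $ }

T → y y: PREDICT = { 'y' }
T → ε: PREDICT = { $ }
T → /: PREDICT = { '/' }
  '/' is in predict set, so this production goes in M[T, '/']

M[T, '/'] = T → /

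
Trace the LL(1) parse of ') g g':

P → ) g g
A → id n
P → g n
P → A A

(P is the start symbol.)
LL(1) parsing maintains a stack (initially the start symbol over $) and the input. At each step: if the stack top is a terminal, match it against the current input token; if it is a non-terminal N, replace it with the RHS of M[N, lookahead] (the unique production whose predict set contains the lookahead).

Stack is shown with the top on the left.

Stack    Input    Action
------------------------
P $      ) g g $  output P → ) g g
) g g $  ) g g $  match ')'
g g $    g g $    match 'g'
g $      g $      match 'g'
$        $        accept

The string is accepted.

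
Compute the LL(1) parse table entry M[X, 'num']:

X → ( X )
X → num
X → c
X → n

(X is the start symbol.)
X → num

To find M[X, 'num'], we find productions for X where 'num' is in the predict set (PREDICT(N → α) = (FIRST(α) \ {ε}) ∪ (FOLLOW(N) if α ⇒* ε)).

X → ( X ): PREDICT = { '(' }
X → num: PREDICT = { 'num' }
  'num' is in predict set, so this production goes in M[X, 'num']
X → c: PREDICT = { 'c' }
X → n: PREDICT = { 'n' }

M[X, 'num'] = X → num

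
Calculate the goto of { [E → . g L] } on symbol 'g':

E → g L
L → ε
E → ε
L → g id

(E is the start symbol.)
GOTO(I, 'g') = CLOSURE({ [A → αX.β] : [A → α.Xβ] ∈ I, X = 'g' })

Items with dot before 'g', with the dot advanced:
  [E → . g L] → [E → g . L]
Closure of the advanced items:
  [E → g . L] has the dot before L: add [L → .], [L → . g id]

GOTO = { [E → g . L], [L → . g id], [L → .] }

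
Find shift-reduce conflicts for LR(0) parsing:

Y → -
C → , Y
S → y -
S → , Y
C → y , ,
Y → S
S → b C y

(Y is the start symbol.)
No shift-reduce conflicts

A shift-reduce conflict occurs when an LR(0) state has both:
  - a complete (reduce) item [A → α .] (dot at the end), and
  - a shift item [B → β . c γ] (dot before a terminal).

Augment with Y' → Y and build the canonical LR(0) collection (I0 = CLOSURE({[Y' → . Y]}), then GOTO on every symbol after a dot until no new states appear). It has 16 states:
  I0: { [S → . , Y], [S → . b C y], [S → . y -], [Y → . -], [Y → . S], [Y' → . Y] }  — shift
  I1: { [S → , . Y], [S → . , Y], [S → . b C y], [S → . y -], [Y → . -], [Y → . S] }  — shift
  I2: { [Y → - .] }  — reduce
  I3: { [Y → S .] }  — reduce
  I4: { [Y' → Y .] }  — accept
  I5: { [C → . , Y], [C → . y , ,], [S → b . C y] }  — shift
  I6: { [S → y . -] }  — shift
  I7: { [S → y - .] }  — reduce
  I8: { [C → , . Y], [S → . , Y], [S → . b C y], [S → . y -], [Y → . -], [Y → . S] }  — shift
  I9: { [S → b C . y] }  — shift
  I10: { [C → y . , ,] }  — shift
  I11: { [C → y , . ,] }  — shift
  I12: { [C → y , , .] }  — reduce
  I13: { [S → b C y .] }  — reduce
  I14: { [C → , Y .] }  — reduce
  I15: { [S → , Y .] }  — reduce

No state contains both a complete item and a shift item.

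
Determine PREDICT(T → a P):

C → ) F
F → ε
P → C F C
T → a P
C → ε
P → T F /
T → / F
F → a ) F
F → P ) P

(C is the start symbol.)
{ 'a' }

PREDICT(T → a P) = (FIRST(RHS) \ {ε}) ∪ (FOLLOW(T) if ε ∈ FIRST(RHS), i.e. RHS ⇒* ε)
FIRST(a P) = { 'a' }
ε ∉ FIRST(a P), so FOLLOW(T) is not added.
PREDICT(T → a P) = { 'a' }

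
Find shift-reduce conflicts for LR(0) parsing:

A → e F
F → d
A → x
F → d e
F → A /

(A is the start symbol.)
Augment with A' → A and build the canonical LR(0) collection (I0 = CLOSURE({[A' → . A]}), then GOTO on every symbol after a dot until no new states appear). It has 9 states:
  I0: { [A → . e F], [A → . x], [A' → . A] }  — shift
  I1: { [A' → A .] }  — accept
  I2: { [A → . e F], [A → . x], [A → e . F], [F → . A /], [F → . d e], [F → . d] }  — shift
  I3: { [A → x .] }  — reduce
  I4: { [F → A . /] }  — shift
  I5: { [A → e F .] }  — reduce
  I6: { [F → d . e], [F → d .] }  — shift, reduce
  I7: { [F → d e .] }  — reduce
  I8: { [F → A / .] }  — reduce

I6 contains reduce item [F → d .] and shift item [F → d . e] — shift-reduce conflict.

Answer: Yes — I6: [F → d .] vs [F → d . e]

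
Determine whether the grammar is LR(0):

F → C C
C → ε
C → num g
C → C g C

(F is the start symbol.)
A grammar is LR(0) if no state in the canonical LR(0) collection has:
  - both a shift item (dot before a terminal) and a complete item (shift-reduce conflict), or
  - two or more complete items (reduce-reduce conflict; the accept item [F' → F .] counts as a complete item here).

Augment with F' → F and build the canonical LR(0) collection (I0 = CLOSURE({[F' → . F]}), then GOTO on every symbol after a dot until no new states appear). It has 8 states:
  I0: { [C → . C g C], [C → . num g], [C → .], [F → . C C], [F' → . F] }  — shift, reduce
  I1: { [C → . C g C], [C → . num g], [C → .], [C → C . g C], [F → C . C] }  — shift, reduce
  I2: { [F' → F .] }  — accept
  I3: { [C → num . g] }  — shift
  I4: { [C → num g .] }  — reduce
  I5: { [C → C . g C], [F → C C .] }  — shift, reduce
  I6: { [C → . C g C], [C → . num g], [C → .], [C → C g . C] }  — shift, reduce
  I7: { [C → C . g C], [C → C g C .] }  — shift, reduce

Conflict in state I0:
  Shift-reduce conflict between [C → .] and [C → . num g]
So the grammar is NOT LR(0).

Answer: No. Shift-reduce conflict between [C → .] and [C → . num g]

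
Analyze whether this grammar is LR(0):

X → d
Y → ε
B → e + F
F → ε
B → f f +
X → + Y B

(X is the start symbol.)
Yes, the grammar is LR(0)

A grammar is LR(0) if no state in the canonical LR(0) collection has:
  - both a shift item (dot before a terminal) and a complete item (shift-reduce conflict), or
  - two or more complete items (reduce-reduce conflict; the accept item [X' → X .] counts as a complete item here).

Augment with X' → X and build the canonical LR(0) collection (I0 = CLOSURE({[X' → . X]}), then GOTO on every symbol after a dot until no new states appear). It has 12 states:
  I0: { [X → . + Y B], [X → . d], [X' → . X] }  — shift
  I1: { [X → + . Y B], [Y → .] }  — reduce
  I2: { [X' → X .] }  — accept
  I3: { [X → d .] }  — reduce
  I4: { [B → . e + F], [B → . f f +], [X → + Y . B] }  — shift
  I5: { [X → + Y B .] }  — reduce
  I6: { [B → e . + F] }  — shift
  I7: { [B → f . f +] }  — shift
  I8: { [B → f f . +] }  — shift
  I9: { [B → f f + .] }  — reduce
  I10: { [B → e + . F], [F → .] }  — reduce
  I11: { [B → e + F .] }  — reduce

Every state is either a pure shift/goto state or contains exactly one complete item and nothing to shift — no conflicts. The grammar is LR(0).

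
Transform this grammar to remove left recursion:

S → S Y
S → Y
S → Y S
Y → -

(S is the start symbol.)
S is directly left-recursive. The standard transformation for
  A → A α₁ | ... | A α_m | β₁ | ... | β_n
is
  A  → β₁ A' | ... | β_n A'
  A' → α₁ A' | ... | α_m A' | ε

S → Y becomes S → Y S'
S → Y S becomes S → Y S S'
S → S Y becomes S' → Y S'
Add S' → ε

Productions for other non-terminals are unchanged:
  Y → -

Resulting grammar:
S → Y S'
S → Y S S'
S' → Y S'
S' → ε
Y → -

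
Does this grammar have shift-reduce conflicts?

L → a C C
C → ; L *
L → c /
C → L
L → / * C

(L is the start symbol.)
No shift-reduce conflicts

A shift-reduce conflict occurs when an LR(0) state has both:
  - a complete (reduce) item [A → α .] (dot at the end), and
  - a shift item [B → β . c γ] (dot before a terminal).

Augment with L' → L and build the canonical LR(0) collection (I0 = CLOSURE({[L' → . L]}), then GOTO on every symbol after a dot until no new states appear). It has 14 states:
  I0: { [L → . / * C], [L → . a C C], [L → . c /], [L' → . L] }  — shift
  I1: { [L → / . * C] }  — shift
  I2: { [L' → L .] }  — accept
  I3: { [C → . ; L *], [C → . L], [L → . / * C], [L → . a C C], [L → . c /], [L → a . C C] }  — shift
  I4: { [L → c . /] }  — shift
  I5: { [L → c / .] }  — reduce
  I6: { [C → ; . L *], [L → . / * C], [L → . a C C], [L → . c /] }  — shift
  I7: { [C → . ; L *], [C → . L], [L → . / * C], [L → . a C C], [L → . c /], [L → a C . C] }  — shift
  I8: { [C → L .] }  — reduce
  I9: { [L → a C C .] }  — reduce
  I10: { [C → ; L . *] }  — shift
  I11: { [C → ; L * .] }  — reduce
  I12: { [C → . ; L *], [C → . L], [L → . / * C], [L → . a C C], [L → . c /], [L → / * . C] }  — shift
  I13: { [L → / * C .] }  — reduce

No state contains both a complete item and a shift item.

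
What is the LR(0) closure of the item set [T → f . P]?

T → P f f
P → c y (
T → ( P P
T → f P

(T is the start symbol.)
{ [P → . c y (], [T → f . P] }

To compute CLOSURE, for each item [A → α.Bβ] where B is a non-terminal, add [B → .γ] for all productions B → γ; repeat for the newly added items until nothing changes.

Start with: [T → f . P]
  [T → f . P] has the dot before P: add [P → . c y (]
No further items can be added.

CLOSURE = { [P → . c y (], [T → f . P] }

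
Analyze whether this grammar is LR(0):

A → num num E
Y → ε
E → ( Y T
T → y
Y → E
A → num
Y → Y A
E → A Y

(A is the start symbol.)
No. Shift-reduce conflict between [A → num .] and [A → num . num E]

A grammar is LR(0) if no state in the canonical LR(0) collection has:
  - both a shift item (dot before a terminal) and a complete item (shift-reduce conflict), or
  - two or more complete items (reduce-reduce conflict; the accept item [A' → A .] counts as a complete item here).

Augment with A' → A and build the canonical LR(0) collection (I0 = CLOSURE({[A' → . A]}), then GOTO on every symbol after a dot until no new states appear). It has 13 states:
  I0: { [A → . num num E], [A → . num], [A' → . A] }  — shift
  I1: { [A' → A .] }  — accept
  I2: { [A → num . num E], [A → num .] }  — shift, reduce
  I3: { [A → . num num E], [A → . num], [A → num num . E], [E → . ( Y T], [E → . A Y] }  — shift
  I4: { [A → . num num E], [A → . num], [E → ( . Y T], [E → . ( Y T], [E → . A Y], [Y → . E], [Y → . Y A], [Y → .] }  — shift, reduce
  I5: { [A → . num num E], [A → . num], [E → . ( Y T], [E → . A Y], [E → A . Y], [Y → . E], [Y → . Y A], [Y → .] }  — shift, reduce
  I6: { [A → num num E .] }  — reduce
  I7: { [Y → E .] }  — reduce
  I8: { [A → . num num E], [A → . num], [E → A Y .], [Y → Y . A] }  — shift, reduce
  I9: { [Y → Y A .] }  — reduce
  I10: { [A → . num num E], [A → . num], [E → ( Y . T], [T → . y], [Y → Y . A] }  — shift
  I11: { [E → ( Y T .] }  — reduce
  I12: { [T → y .] }  — reduce

Conflict in state I2:
  Shift-reduce conflict between [A → num .] and [A → num . num E]
So the grammar is NOT LR(0).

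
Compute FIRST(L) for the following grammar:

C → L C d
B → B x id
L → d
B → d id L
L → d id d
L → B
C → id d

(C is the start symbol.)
{ 'd' }

FIRST sets of the other non-terminals involved (by the same procedure, iterated to a fixed point):
  FIRST(B) = { 'd' }

From L → d:
  - d is a terminal: add 'd' and stop
From L → d id d:
  - d is a terminal: add 'd' and stop
From L → B:
  - B is a non-terminal: add FIRST(B) \ {ε} = { 'd' }
    B is not nullable, so stop

Collecting: FIRST(L) = { 'd' }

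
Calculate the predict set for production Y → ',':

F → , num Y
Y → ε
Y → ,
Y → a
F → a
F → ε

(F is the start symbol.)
{ ',' }

PREDICT(Y → ',') = (FIRST(RHS) \ {ε}) ∪ (FOLLOW(Y) if ε ∈ FIRST(RHS), i.e. RHS ⇒* ε)
FIRST(',') = { ',' }
ε ∉ FIRST(','), so FOLLOW(Y) is not added.
PREDICT(Y → ',') = { ',' }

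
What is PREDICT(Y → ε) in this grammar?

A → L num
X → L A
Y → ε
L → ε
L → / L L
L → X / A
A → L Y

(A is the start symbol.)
{ $, '/', 'num' }

PREDICT(Y → ε) = (FIRST(RHS) \ {ε}) ∪ (FOLLOW(Y) if ε ∈ FIRST(RHS), i.e. RHS ⇒* ε)
The right-hand side is ε (FIRST(ε) = { ε }), so the predict set is FOLLOW(Y) = { $, '/', 'num' }
PREDICT(Y → ε) = { $, '/', 'num' }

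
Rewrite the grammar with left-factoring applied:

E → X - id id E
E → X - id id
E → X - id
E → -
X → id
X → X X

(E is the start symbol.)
E → X - id E'
E' → id E''
E'' → E
E'' → ε
E' → ε
E → -
X → id
X → X X

Left-factoring transforms A → αβ₁ | αβ₂ into A → αA' and A' → β₁ | β₂
(α is the longest common prefix among the alternatives). Repeat until
no nonterminal has two alternatives with a common prefix.

Round 1: E has alternatives sharing prefix 'X - id'. Introduce E': E → X - id E'
  Add: E' → id E
  Add: E' → id
  Add: E' → ε

Round 2: E' has alternatives sharing prefix 'id'. Introduce E'': E' → id E''
  Add: E'' → E
  Add: E'' → ε

No remaining common prefixes — done.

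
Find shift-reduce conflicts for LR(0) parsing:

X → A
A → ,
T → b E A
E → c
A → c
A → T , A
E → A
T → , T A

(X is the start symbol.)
Augment with X' → X and build the canonical LR(0) collection (I0 = CLOSURE({[X' → . X]}), then GOTO on every symbol after a dot until no new states appear). It has 16 states:
  I0: { [A → . ,], [A → . T , A], [A → . c], [T → . , T A], [T → . b E A], [X → . A], [X' → . X] }  — shift
  I1: { [A → , .], [T → , . T A], [T → . , T A], [T → . b E A] }  — shift, reduce
  I2: { [X → A .] }  — reduce
  I3: { [A → T . , A] }  — shift
  I4: { [X' → X .] }  — accept
  I5: { [A → . ,], [A → . T , A], [A → . c], [E → . A], [E → . c], [T → . , T A], [T → . b E A], [T → b . E A] }  — shift
  I6: { [A → c .] }  — reduce
  I7: { [E → A .] }  — reduce
  I8: { [A → . ,], [A → . T , A], [A → . c], [T → . , T A], [T → . b E A], [T → b E . A] }  — shift
  I9: { [A → c .], [E → c .] }  — 2 reduces
  I10: { [T → b E A .] }  — reduce
  I11: { [A → . ,], [A → . T , A], [A → . c], [A → T , . A], [T → . , T A], [T → . b E A] }  — shift
  I12: { [A → T , A .] }  — reduce
  I13: { [T → , . T A], [T → . , T A], [T → . b E A] }  — shift
  I14: { [A → . ,], [A → . T , A], [A → . c], [T → , T . A], [T → . , T A], [T → . b E A] }  — shift
  I15: { [T → , T A .] }  — reduce

I1 contains reduce item [A → , .] and shift items [T → . , T A], [T → . b E A] — shift-reduce conflict.

Answer: Yes — I1: [A → , .] vs [T → . , T A]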